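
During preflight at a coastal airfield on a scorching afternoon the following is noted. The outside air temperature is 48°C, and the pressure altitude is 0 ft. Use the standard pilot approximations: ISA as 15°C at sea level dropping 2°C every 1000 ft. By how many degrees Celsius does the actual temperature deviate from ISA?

ISA+33°C

ISA temperature at 0 ft = 15 − 2 × (0/1000) = 15°C.
Deviation = OAT − ISA = 48 − 15 = +33°C.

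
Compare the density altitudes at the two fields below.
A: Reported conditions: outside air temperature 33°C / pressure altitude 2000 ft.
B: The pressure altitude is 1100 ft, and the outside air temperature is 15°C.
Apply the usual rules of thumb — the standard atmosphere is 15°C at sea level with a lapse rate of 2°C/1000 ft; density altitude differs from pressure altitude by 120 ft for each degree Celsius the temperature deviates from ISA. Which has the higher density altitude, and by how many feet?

A: ISA temp = 11°C, deviation +22°C, DA = 2000 + 120 × 22 = 4640 ft.
B: ISA temp = 12.8°C, deviation +2.2°C, DA = 1100 + 120 × 2.2 = 1364 ft.
A is higher by 4640 − 1364 = 3276 ft.

A by 3276 ft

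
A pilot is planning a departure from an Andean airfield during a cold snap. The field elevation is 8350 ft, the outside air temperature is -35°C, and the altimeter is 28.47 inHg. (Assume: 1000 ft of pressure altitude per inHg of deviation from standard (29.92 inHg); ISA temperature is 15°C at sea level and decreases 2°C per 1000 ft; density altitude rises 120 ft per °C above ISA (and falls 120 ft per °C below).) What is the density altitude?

6152 ft

Pressure altitude = 8350 + (29.92 − 28.47) × 1000 = 8350 + (+1450) = 9800 ft.
ISA temperature at 9800 ft = 15 − 2 × (9800/1000) = -4.6°C.
ISA deviation = -35 − (-4.6) = -30.4°C.
Density altitude = 9800 + 120 × (-30.4) = 6152 ft.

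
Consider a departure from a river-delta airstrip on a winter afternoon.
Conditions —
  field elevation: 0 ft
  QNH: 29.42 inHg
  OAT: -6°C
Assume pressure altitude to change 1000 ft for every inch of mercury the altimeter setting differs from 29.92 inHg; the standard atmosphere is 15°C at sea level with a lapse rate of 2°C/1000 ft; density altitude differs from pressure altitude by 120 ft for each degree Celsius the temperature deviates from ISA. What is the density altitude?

Pressure altitude = 0 + (29.92 − 29.42) × 1000 = 0 + (+500) = 500 ft.
ISA temperature at 500 ft = 15 − 2 × (500/1000) = 14°C.
ISA deviation = -6 − 14 = -20°C.
Density altitude = 500 + 120 × (-20) = -1900 ft.

-1900 ft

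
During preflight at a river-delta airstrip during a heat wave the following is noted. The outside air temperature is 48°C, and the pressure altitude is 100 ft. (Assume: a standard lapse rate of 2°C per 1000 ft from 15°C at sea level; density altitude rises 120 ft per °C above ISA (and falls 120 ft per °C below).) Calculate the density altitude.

4084 ft

ISA temperature at 100 ft = 15 − 2 × (100/1000) = 14.8°C.
ISA deviation = 48 − 14.8 = +33.2°C.
Density altitude = 100 + 120 × (33.2) = 100 + (+3984) = 4084 ft.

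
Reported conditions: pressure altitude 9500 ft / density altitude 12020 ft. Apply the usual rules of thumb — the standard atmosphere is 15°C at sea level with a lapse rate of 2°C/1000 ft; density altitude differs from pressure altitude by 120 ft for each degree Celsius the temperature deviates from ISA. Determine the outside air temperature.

Density altitude − pressure altitude = 12020 − 9500 = +2520 ft.
At 120 ft/°C that is an ISA deviation of 2520/120 = +21°C.
ISA temperature at 9500 ft = 15 − 2 × (9500/1000) = -4°C.
OAT = ISA + deviation = -4 + (+21) = 17°C.

17°C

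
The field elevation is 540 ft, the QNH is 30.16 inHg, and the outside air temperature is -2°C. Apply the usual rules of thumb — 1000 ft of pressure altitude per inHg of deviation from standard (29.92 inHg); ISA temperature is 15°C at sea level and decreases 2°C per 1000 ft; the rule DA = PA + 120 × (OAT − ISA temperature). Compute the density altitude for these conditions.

-1668 ft

Pressure altitude = 540 + (29.92 − 30.16) × 1000 = 540 + (-240) = 300 ft.
ISA temperature at 300 ft = 15 − 2 × (300/1000) = 14.4°C.
ISA deviation = -2 − 14.4 = -16.4°C.
Density altitude = 300 + 120 × (-16.4) = -1668 ft.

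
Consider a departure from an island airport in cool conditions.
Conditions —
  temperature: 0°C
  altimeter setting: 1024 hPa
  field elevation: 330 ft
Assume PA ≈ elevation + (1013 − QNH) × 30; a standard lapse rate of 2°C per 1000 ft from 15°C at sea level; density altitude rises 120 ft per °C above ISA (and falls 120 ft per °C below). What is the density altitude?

-1800 ft

Pressure altitude = 330 + (1013 − 1024) × 30 = 330 + (-330) = 0 ft.
ISA temperature at 0 ft = 15 − 2 × (0/1000) = 15°C.
ISA deviation = 0 − 15 = -15°C.
Density altitude = 0 + 120 × (-15) = -1800 ft.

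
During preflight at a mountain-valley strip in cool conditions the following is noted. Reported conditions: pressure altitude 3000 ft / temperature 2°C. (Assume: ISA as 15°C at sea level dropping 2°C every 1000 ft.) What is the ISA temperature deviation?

ISA temperature at 3000 ft = 15 − 2 × (3000/1000) = 9°C.
Deviation = OAT − ISA = 2 − 9 = -7°C.

ISA-7°C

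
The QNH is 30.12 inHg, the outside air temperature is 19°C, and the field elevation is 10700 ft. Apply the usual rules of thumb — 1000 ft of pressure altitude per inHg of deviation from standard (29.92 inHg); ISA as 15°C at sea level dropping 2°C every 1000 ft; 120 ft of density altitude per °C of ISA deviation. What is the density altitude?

13500 ft

Pressure altitude = 10700 + (29.92 − 30.12) × 1000 = 10700 + (-200) = 10500 ft.
ISA temperature at 10500 ft = 15 − 2 × (10500/1000) = -6°C.
ISA deviation = 19 − (-6) = +25°C.
Density altitude = 10500 + 120 × (25) = 13500 ft.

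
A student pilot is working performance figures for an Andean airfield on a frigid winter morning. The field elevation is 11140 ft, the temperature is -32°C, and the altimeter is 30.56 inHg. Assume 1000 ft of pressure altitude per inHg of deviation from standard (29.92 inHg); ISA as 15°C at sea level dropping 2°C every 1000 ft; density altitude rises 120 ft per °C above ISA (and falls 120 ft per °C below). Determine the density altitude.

7380 ft

Pressure altitude = 11140 + (29.92 − 30.56) × 1000 = 11140 + (-640) = 10500 ft.
ISA temperature at 10500 ft = 15 − 2 × (10500/1000) = -6°C.
ISA deviation = -32 − (-6) = -26°C.
Density altitude = 10500 + 120 × (-26) = 7380 ft.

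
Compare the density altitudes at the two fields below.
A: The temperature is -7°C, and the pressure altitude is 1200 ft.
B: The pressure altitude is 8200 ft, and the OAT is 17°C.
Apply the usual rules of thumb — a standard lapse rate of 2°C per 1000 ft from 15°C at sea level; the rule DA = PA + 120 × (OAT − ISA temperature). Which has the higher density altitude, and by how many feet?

A: ISA temp = 12.6°C, deviation -19.6°C, DA = 1200 + 120 × (-19.6) = -1152 ft.
B: ISA temp = -1.4°C, deviation +18.4°C, DA = 8200 + 120 × 18.4 = 10408 ft.
B is higher by 10408 − (-1152) = 11560 ft.

B by 11560 ft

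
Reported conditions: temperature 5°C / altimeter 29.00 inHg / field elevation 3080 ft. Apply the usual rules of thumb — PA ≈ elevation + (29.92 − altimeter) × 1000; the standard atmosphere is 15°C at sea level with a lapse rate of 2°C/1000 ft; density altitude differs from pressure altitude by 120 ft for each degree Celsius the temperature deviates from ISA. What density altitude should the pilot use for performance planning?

Pressure altitude = 3080 + (29.92 − 29.00) × 1000 = 3080 + (+920) = 4000 ft.
ISA temperature at 4000 ft = 15 − 2 × (4000/1000) = 7°C.
ISA deviation = 5 − 7 = -2°C.
Density altitude = 4000 + 120 × (-2) = 3760 ft.

3760 ft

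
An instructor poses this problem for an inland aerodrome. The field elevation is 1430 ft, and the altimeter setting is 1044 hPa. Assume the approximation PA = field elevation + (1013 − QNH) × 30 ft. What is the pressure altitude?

500 ft

Pressure correction = (1013 − 1044) × 30 = -930 ft.
Pressure altitude = 1430 + (-930) = 500 ft.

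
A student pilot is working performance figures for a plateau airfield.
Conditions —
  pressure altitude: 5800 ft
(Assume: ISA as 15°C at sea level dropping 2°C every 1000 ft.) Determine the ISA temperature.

ISA temperature = 15 − 2 × (5800/1000) = 15 − 11.6 = 3.4°C.

3.4°C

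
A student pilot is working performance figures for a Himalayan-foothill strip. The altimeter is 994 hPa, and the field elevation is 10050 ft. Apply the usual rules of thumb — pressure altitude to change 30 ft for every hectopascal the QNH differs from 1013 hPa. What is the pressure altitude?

10620 ft

Pressure correction = (1013 − 994) × 30 = +570 ft.
Pressure altitude = 10050 + (+570) = 10620 ft.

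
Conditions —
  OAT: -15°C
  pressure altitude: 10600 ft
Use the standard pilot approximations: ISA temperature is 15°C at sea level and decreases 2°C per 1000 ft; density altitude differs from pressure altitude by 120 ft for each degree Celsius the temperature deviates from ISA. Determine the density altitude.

9544 ft

ISA temperature at 10600 ft = 15 − 2 × (10600/1000) = -6.2°C.
ISA deviation = -15 − (-6.2) = -8.8°C.
Density altitude = 10600 + 120 × (-8.8) = 10600 + (-1056) = 9544 ft.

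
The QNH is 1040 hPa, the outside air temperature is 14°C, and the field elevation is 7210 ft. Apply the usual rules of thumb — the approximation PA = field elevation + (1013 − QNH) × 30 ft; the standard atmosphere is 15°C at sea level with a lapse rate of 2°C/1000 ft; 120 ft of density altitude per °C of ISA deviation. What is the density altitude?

Pressure altitude = 7210 + (1013 − 1040) × 30 = 7210 + (-810) = 6400 ft.
ISA temperature at 6400 ft = 15 − 2 × (6400/1000) = 2.2°C.
ISA deviation = 14 − 2.2 = +11.8°C.
Density altitude = 6400 + 120 × (11.8) = 7816 ft.

7816 ft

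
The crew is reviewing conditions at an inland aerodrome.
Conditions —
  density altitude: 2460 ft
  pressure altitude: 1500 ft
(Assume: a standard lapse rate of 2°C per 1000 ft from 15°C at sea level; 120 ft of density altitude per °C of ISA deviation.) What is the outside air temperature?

Density altitude − pressure altitude = 2460 − 1500 = +960 ft.
At 120 ft/°C that is an ISA deviation of 960/120 = +8°C.
ISA temperature at 1500 ft = 15 − 2 × (1500/1000) = 12°C.
OAT = ISA + deviation = 12 + (+8) = 20°C.

20°C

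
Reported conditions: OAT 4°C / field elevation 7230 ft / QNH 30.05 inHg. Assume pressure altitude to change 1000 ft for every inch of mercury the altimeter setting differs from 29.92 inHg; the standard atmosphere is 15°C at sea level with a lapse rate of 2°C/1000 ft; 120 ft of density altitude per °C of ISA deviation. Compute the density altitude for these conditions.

Pressure altitude = 7230 + (29.92 − 30.05) × 1000 = 7230 + (-130) = 7100 ft.
ISA temperature at 7100 ft = 15 − 2 × (7100/1000) = 0.8°C.
ISA deviation = 4 − 0.8 = +3.2°C.
Density altitude = 7100 + 120 × (3.2) = 7484 ft.

7484 ft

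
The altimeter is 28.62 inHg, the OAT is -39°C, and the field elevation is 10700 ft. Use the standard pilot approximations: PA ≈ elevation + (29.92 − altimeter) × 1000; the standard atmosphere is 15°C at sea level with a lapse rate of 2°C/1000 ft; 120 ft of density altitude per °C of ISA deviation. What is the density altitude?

Pressure altitude = 10700 + (29.92 − 28.62) × 1000 = 10700 + (+1300) = 12000 ft.
ISA temperature at 12000 ft = 15 − 2 × (12000/1000) = -9°C.
ISA deviation = -39 − (-9) = -30°C.
Density altitude = 12000 + 120 × (-30) = 8400 ft.

8400 ft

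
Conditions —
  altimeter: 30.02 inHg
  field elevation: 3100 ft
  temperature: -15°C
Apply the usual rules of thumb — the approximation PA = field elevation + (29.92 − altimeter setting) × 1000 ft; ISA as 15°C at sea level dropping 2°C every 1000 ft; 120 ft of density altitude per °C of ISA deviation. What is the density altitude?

Pressure altitude = 3100 + (29.92 − 30.02) × 1000 = 3100 + (-100) = 3000 ft.
ISA temperature at 3000 ft = 15 − 2 × (3000/1000) = 9°C.
ISA deviation = -15 − 9 = -24°C.
Density altitude = 3000 + 120 × (-24) = 120 ft.

120 ft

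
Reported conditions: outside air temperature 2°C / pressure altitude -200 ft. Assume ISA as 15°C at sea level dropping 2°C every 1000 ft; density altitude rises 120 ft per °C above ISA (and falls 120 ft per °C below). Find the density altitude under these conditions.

-1808 ft

ISA temperature at -200 ft = 15 − 2 × (-200/1000) = 15.4°C.
ISA deviation = 2 − 15.4 = -13.4°C.
Density altitude = -200 + 120 × (-13.4) = -200 + (-1608) = -1808 ft.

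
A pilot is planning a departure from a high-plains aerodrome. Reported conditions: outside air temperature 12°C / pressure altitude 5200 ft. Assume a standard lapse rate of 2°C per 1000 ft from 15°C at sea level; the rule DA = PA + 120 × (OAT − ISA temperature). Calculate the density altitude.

ISA temperature at 5200 ft = 15 − 2 × (5200/1000) = 4.6°C.
ISA deviation = 12 − 4.6 = +7.4°C.
Density altitude = 5200 + 120 × (7.4) = 5200 + (+888) = 6088 ft.

6088 ft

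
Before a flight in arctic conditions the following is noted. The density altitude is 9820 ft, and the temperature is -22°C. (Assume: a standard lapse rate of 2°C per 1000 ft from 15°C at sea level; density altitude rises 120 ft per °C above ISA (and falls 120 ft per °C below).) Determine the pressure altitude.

DA = PA + 120 × (OAT − (15 − 2·PA/1000)) = PA + 120·OAT − 1800 + 0.24·PA = 1.24·PA + 120·OAT − 1800.
So 1.24·PA = 9820 − 120 × (-22) + 1800 = 14260.
PA = 14260 / 1.24 = 11500 ft.

11500 ft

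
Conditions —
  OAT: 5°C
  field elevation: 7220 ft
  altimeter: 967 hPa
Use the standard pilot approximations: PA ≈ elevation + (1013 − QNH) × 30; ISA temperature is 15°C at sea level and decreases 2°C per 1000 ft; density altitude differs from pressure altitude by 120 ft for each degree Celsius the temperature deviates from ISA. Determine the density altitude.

9464 ft

Pressure altitude = 7220 + (1013 − 967) × 30 = 7220 + (+1380) = 8600 ft.
ISA temperature at 8600 ft = 15 − 2 × (8600/1000) = -2.2°C.
ISA deviation = 5 − (-2.2) = +7.2°C.
Density altitude = 8600 + 120 × (7.2) = 9464 ft.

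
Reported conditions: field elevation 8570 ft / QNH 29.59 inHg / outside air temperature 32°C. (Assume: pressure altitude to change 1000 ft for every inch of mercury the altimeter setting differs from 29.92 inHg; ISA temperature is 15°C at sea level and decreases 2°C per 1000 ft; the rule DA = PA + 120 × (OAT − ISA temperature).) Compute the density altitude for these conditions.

13076 ft

Pressure altitude = 8570 + (29.92 − 29.59) × 1000 = 8570 + (+330) = 8900 ft.
ISA temperature at 8900 ft = 15 − 2 × (8900/1000) = -2.8°C.
ISA deviation = 32 − (-2.8) = +34.8°C.
Density altitude = 8900 + 120 × (34.8) = 13076 ft.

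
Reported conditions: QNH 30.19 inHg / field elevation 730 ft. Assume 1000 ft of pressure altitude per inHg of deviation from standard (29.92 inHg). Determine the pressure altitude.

Pressure correction = (29.92 − 30.19) × 1000 = -270 ft.
Pressure altitude = 730 + (-270) = 460 ft.

460 ft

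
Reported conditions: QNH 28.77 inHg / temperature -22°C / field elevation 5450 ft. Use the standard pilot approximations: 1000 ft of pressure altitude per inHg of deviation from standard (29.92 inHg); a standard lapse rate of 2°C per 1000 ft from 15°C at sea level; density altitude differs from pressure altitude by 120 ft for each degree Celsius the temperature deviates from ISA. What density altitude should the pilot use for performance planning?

3744 ft

Pressure altitude = 5450 + (29.92 − 28.77) × 1000 = 5450 + (+1150) = 6600 ft.
ISA temperature at 6600 ft = 15 − 2 × (6600/1000) = 1.8°C.
ISA deviation = -22 − 1.8 = -23.8°C.
Density altitude = 6600 + 120 × (-23.8) = 3744 ft.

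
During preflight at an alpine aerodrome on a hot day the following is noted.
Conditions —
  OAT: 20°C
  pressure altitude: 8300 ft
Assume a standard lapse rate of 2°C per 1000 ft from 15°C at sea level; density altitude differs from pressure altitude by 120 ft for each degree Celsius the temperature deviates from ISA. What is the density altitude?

10892 ft

ISA temperature at 8300 ft = 15 − 2 × (8300/1000) = -1.6°C.
ISA deviation = 20 − (-1.6) = +21.6°C.
Density altitude = 8300 + 120 × (21.6) = 8300 + (+2592) = 10892 ft.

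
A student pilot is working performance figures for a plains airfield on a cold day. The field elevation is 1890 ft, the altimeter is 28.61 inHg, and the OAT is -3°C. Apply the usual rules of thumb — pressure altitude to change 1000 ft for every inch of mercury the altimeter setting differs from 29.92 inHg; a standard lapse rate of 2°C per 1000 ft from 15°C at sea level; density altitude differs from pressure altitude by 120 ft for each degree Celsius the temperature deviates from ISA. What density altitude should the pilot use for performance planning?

1808 ft

Pressure altitude = 1890 + (29.92 − 28.61) × 1000 = 1890 + (+1310) = 3200 ft.
ISA temperature at 3200 ft = 15 − 2 × (3200/1000) = 8.6°C.
ISA deviation = -3 − 8.6 = -11.6°C.
Density altitude = 3200 + 120 × (-11.6) = 1808 ft.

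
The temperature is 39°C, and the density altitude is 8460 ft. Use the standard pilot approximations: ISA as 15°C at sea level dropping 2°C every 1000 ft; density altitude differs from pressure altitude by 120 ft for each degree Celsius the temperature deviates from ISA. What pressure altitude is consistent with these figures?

4500 ft

DA = PA + 120 × (OAT − (15 − 2·PA/1000)) = PA + 120·OAT − 1800 + 0.24·PA = 1.24·PA + 120·OAT − 1800.
So 1.24·PA = 8460 − 120 × 39 + 1800 = 5580.
PA = 5580 / 1.24 = 4500 ft.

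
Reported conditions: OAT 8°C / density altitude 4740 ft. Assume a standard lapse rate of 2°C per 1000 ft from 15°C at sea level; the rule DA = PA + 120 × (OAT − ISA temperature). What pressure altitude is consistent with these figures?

DA = PA + 120 × (OAT − (15 − 2·PA/1000)) = PA + 120·OAT − 1800 + 0.24·PA = 1.24·PA + 120·OAT − 1800.
So 1.24·PA = 4740 − 120 × 8 + 1800 = 5580.
PA = 5580 / 1.24 = 4500 ft.

4500 ft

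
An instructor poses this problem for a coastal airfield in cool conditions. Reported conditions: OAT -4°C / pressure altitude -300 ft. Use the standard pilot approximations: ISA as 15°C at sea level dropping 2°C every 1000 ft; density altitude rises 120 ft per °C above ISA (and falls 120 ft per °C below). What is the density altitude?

-2652 ft

ISA temperature at -300 ft = 15 − 2 × (-300/1000) = 15.6°C.
ISA deviation = -4 − 15.6 = -19.6°C.
Density altitude = -300 + 120 × (-19.6) = -300 + (-2352) = -2652 ft.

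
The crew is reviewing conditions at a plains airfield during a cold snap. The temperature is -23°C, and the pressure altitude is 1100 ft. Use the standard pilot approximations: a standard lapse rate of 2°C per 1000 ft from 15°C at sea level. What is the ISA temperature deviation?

ISA-35.8°C

ISA temperature at 1100 ft = 15 − 2 × (1100/1000) = 12.8°C.
Deviation = OAT − ISA = -23 − 12.8 = -35.8°C.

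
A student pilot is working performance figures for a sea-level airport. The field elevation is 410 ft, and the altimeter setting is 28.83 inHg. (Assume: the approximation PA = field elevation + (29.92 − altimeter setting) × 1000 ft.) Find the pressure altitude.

1500 ft

Pressure correction = (29.92 − 28.83) × 1000 = +1090 ft.
Pressure altitude = 410 + (+1090) = 1500 ft.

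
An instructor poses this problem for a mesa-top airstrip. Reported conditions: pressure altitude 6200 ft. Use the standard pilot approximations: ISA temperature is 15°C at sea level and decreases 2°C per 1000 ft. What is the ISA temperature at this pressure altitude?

ISA temperature = 15 − 2 × (6200/1000) = 15 − 12.4 = 2.6°C.

2.6°C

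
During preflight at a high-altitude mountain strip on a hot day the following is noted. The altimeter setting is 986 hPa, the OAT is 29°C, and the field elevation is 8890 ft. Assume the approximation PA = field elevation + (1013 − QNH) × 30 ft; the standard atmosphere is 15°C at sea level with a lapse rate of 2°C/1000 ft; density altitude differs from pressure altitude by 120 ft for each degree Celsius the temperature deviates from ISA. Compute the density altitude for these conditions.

Pressure altitude = 8890 + (1013 − 986) × 30 = 8890 + (+810) = 9700 ft.
ISA temperature at 9700 ft = 15 − 2 × (9700/1000) = -4.4°C.
ISA deviation = 29 − (-4.4) = +33.4°C.
Density altitude = 9700 + 120 × (33.4) = 13708 ft.

13708 ft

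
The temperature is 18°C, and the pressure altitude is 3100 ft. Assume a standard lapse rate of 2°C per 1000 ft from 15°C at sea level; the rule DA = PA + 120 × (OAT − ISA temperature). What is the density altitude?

4204 ft

ISA temperature at 3100 ft = 15 − 2 × (3100/1000) = 8.8°C.
ISA deviation = 18 − 8.8 = +9.2°C.
Density altitude = 3100 + 120 × (9.2) = 3100 + (+1104) = 4204 ft.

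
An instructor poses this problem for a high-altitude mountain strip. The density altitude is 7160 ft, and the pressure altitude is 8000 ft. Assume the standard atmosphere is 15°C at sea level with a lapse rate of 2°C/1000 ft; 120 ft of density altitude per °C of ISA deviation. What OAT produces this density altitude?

-8°C

Density altitude − pressure altitude = 7160 − 8000 = -840 ft.
At 120 ft/°C that is an ISA deviation of -840/120 = -7°C.
ISA temperature at 8000 ft = 15 − 2 × (8000/1000) = -1°C.
OAT = ISA + deviation = -1 + (-7) = -8°C.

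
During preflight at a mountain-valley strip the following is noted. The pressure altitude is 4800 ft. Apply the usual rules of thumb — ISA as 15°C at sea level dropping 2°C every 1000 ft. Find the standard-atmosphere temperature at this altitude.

ISA temperature = 15 − 2 × (4800/1000) = 15 − 9.6 = 5.4°C.

5.4°C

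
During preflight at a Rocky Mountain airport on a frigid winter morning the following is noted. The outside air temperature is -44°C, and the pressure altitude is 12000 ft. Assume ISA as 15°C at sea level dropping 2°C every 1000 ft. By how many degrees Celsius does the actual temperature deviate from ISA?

ISA temperature at 12000 ft = 15 − 2 × (12000/1000) = -9°C.
Deviation = OAT − ISA = -44 − (-9) = -35°C.

ISA-35°C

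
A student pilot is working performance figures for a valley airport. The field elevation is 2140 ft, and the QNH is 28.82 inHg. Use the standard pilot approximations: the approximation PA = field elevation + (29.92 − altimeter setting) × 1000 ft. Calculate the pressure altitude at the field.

Pressure correction = (29.92 − 28.82) × 1000 = +1100 ft.
Pressure altitude = 2140 + (+1100) = 3240 ft.

3240 ft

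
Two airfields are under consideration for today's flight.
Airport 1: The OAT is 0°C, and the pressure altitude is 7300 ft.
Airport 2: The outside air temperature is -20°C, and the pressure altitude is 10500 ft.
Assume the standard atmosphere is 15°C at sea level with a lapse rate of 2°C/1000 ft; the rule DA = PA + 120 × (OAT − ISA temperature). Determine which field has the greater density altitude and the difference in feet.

Airport 1: ISA temp = 0.4°C, deviation -0.4°C, DA = 7300 + 120 × (-0.4) = 7252 ft.
Airport 2: ISA temp = -6°C, deviation -14°C, DA = 10500 + 120 × (-14) = 8820 ft.
Airport 2 is higher by 8820 − 7252 = 1568 ft.

Airport 2 by 1568 ft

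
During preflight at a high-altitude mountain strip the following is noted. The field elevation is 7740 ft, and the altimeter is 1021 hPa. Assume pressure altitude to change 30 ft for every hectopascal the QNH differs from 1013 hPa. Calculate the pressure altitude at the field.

Pressure correction = (1013 − 1021) × 30 = -240 ft.
Pressure altitude = 7740 + (-240) = 7500 ft.

7500 ft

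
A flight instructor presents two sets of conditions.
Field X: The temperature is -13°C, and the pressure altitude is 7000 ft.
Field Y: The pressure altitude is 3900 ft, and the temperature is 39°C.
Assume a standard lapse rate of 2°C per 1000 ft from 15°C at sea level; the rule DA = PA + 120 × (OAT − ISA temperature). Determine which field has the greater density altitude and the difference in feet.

Field X: ISA temp = 1°C, deviation -14°C, DA = 7000 + 120 × (-14) = 5320 ft.
Field Y: ISA temp = 7.2°C, deviation +31.8°C, DA = 3900 + 120 × 31.8 = 7716 ft.
Field Y is higher by 7716 − 5320 = 2396 ft.

Field Y by 2396 ft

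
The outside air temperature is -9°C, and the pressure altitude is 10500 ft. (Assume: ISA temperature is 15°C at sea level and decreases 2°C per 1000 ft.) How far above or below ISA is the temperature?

ISA temperature at 10500 ft = 15 − 2 × (10500/1000) = -6°C.
Deviation = OAT − ISA = -9 − (-6) = -3°C.

ISA-3°C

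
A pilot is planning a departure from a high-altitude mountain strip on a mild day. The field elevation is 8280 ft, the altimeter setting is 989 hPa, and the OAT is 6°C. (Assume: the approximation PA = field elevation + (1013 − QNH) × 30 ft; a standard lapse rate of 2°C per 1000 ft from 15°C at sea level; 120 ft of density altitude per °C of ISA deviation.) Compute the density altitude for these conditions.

Pressure altitude = 8280 + (1013 − 989) × 30 = 8280 + (+720) = 9000 ft.
ISA temperature at 9000 ft = 15 − 2 × (9000/1000) = -3°C.
ISA deviation = 6 − (-3) = +9°C.
Density altitude = 9000 + 120 × (9) = 10080 ft.

10080 ft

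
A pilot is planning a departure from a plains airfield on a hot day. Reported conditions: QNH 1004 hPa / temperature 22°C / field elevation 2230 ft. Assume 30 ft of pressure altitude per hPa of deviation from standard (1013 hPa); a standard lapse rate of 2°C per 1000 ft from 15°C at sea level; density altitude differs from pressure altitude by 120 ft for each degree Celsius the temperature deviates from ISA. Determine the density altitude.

Pressure altitude = 2230 + (1013 − 1004) × 30 = 2230 + (+270) = 2500 ft.
ISA temperature at 2500 ft = 15 − 2 × (2500/1000) = 10°C.
ISA deviation = 22 − 10 = +12°C.
Density altitude = 2500 + 120 × (12) = 3940 ft.

3940 ft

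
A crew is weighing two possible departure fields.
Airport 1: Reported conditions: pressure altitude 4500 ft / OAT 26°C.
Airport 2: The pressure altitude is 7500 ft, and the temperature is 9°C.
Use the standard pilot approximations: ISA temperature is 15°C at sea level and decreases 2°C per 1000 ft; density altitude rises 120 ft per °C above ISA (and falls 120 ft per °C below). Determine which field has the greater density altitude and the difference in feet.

Airport 2 by 1680 ft

Airport 1: ISA temp = 6°C, deviation +20°C, DA = 4500 + 120 × 20 = 6900 ft.
Airport 2: ISA temp = 0°C, deviation +9°C, DA = 7500 + 120 × 9 = 8580 ft.
Airport 2 is higher by 8580 − 6900 = 1680 ft.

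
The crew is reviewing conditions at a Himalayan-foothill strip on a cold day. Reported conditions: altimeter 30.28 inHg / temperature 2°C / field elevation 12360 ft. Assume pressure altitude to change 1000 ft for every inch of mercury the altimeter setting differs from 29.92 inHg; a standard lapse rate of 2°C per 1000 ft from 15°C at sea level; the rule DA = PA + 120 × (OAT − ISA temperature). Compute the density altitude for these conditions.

Pressure altitude = 12360 + (29.92 − 30.28) × 1000 = 12360 + (-360) = 12000 ft.
ISA temperature at 12000 ft = 15 − 2 × (12000/1000) = -9°C.
ISA deviation = 2 − (-9) = +11°C.
Density altitude = 12000 + 120 × (11) = 13320 ft.

13320 ft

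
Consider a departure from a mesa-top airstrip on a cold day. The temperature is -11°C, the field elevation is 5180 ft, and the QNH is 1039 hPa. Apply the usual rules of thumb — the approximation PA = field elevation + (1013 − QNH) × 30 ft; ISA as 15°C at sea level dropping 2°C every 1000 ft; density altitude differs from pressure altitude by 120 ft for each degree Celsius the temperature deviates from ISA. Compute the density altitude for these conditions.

2336 ft

Pressure altitude = 5180 + (1013 − 1039) × 30 = 5180 + (-780) = 4400 ft.
ISA temperature at 4400 ft = 15 − 2 × (4400/1000) = 6.2°C.
ISA deviation = -11 − 6.2 = -17.2°C.
Density altitude = 4400 + 120 × (-17.2) = 2336 ft.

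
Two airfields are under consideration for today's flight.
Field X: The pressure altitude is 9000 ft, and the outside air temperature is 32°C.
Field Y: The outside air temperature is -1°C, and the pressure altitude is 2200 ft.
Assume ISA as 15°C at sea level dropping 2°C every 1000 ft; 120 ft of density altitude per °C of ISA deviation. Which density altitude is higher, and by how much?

Field X: ISA temp = -3°C, deviation +35°C, DA = 9000 + 120 × 35 = 13200 ft.
Field Y: ISA temp = 10.6°C, deviation -11.6°C, DA = 2200 + 120 × (-11.6) = 808 ft.
Field X is higher by 13200 − 808 = 12392 ft.

Field X by 12392 ft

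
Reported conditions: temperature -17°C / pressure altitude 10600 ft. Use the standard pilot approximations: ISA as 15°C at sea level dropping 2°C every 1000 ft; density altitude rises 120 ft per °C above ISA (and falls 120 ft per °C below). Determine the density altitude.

ISA temperature at 10600 ft = 15 − 2 × (10600/1000) = -6.2°C.
ISA deviation = -17 − (-6.2) = -10.8°C.
Density altitude = 10600 + 120 × (-10.8) = 10600 + (-1296) = 9304 ft.

9304 ft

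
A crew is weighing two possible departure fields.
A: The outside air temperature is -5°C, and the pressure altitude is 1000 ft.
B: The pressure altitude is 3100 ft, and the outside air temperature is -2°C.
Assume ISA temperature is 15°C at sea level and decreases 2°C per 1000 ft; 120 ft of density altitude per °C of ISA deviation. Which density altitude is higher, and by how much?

A: ISA temp = 13°C, deviation -18°C, DA = 1000 + 120 × (-18) = -1160 ft.
B: ISA temp = 8.8°C, deviation -10.8°C, DA = 3100 + 120 × (-10.8) = 1804 ft.
B is higher by 1804 − (-1160) = 2964 ft.

B by 2964 ft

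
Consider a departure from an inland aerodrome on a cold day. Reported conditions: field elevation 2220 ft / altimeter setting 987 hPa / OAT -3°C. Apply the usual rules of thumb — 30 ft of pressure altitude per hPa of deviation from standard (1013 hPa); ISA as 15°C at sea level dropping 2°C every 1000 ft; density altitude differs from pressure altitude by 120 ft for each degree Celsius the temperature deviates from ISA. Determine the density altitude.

Pressure altitude = 2220 + (1013 − 987) × 30 = 2220 + (+780) = 3000 ft.
ISA temperature at 3000 ft = 15 − 2 × (3000/1000) = 9°C.
ISA deviation = -3 − 9 = -12°C.
Density altitude = 3000 + 120 × (-12) = 1560 ft.

1560 ft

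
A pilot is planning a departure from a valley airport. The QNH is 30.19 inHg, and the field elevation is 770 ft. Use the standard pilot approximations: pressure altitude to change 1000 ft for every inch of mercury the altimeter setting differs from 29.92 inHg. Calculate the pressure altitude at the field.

500 ft

Pressure correction = (29.92 − 30.19) × 1000 = -270 ft.
Pressure altitude = 770 + (-270) = 500 ft.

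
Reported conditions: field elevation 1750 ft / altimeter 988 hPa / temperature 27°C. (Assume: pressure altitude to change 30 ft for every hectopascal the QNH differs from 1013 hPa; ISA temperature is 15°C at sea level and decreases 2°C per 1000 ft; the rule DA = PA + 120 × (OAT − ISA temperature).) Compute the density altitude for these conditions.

4540 ft

Pressure altitude = 1750 + (1013 − 988) × 30 = 1750 + (+750) = 2500 ft.
ISA temperature at 2500 ft = 15 − 2 × (2500/1000) = 10°C.
ISA deviation = 27 − 10 = +17°C.
Density altitude = 2500 + 120 × (17) = 4540 ft.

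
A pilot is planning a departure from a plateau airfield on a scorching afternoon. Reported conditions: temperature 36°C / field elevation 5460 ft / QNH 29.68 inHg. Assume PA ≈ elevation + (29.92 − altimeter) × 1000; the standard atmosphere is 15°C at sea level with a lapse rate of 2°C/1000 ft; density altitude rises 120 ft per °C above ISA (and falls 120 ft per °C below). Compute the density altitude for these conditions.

Pressure altitude = 5460 + (29.92 − 29.68) × 1000 = 5460 + (+240) = 5700 ft.
ISA temperature at 5700 ft = 15 − 2 × (5700/1000) = 3.6°C.
ISA deviation = 36 − 3.6 = +32.4°C.
Density altitude = 5700 + 120 × (32.4) = 9588 ft.

9588 ft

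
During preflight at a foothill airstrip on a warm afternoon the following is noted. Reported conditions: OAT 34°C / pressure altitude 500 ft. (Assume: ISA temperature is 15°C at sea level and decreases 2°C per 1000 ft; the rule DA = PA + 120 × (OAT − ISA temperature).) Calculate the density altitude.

2900 ft

ISA temperature at 500 ft = 15 − 2 × (500/1000) = 14°C.
ISA deviation = 34 − 14 = +20°C.
Density altitude = 500 + 120 × (20) = 500 + (+2400) = 2900 ft.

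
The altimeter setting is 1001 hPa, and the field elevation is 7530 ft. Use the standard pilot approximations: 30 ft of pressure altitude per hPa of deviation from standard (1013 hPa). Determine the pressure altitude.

Pressure correction = (1013 − 1001) × 30 = +360 ft.
Pressure altitude = 7530 + (+360) = 7890 ft.

7890 ft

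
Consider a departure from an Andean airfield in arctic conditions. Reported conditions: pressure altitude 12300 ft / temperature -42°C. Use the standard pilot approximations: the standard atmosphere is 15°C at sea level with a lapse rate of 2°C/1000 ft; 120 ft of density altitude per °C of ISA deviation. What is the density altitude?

8412 ft

ISA temperature at 12300 ft = 15 − 2 × (12300/1000) = -9.6°C.
ISA deviation = -42 − (-9.6) = -32.4°C.
Density altitude = 12300 + 120 × (-32.4) = 12300 + (-3888) = 8412 ft.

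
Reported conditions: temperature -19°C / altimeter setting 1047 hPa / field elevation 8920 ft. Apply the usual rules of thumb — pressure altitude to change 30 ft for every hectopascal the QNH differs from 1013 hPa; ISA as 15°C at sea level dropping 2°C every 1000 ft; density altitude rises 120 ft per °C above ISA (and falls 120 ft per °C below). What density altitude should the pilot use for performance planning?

5716 ft

Pressure altitude = 8920 + (1013 − 1047) × 30 = 8920 + (-1020) = 7900 ft.
ISA temperature at 7900 ft = 15 − 2 × (7900/1000) = -0.8°C.
ISA deviation = -19 − (-0.8) = -18.2°C.
Density altitude = 7900 + 120 × (-18.2) = 5716 ft.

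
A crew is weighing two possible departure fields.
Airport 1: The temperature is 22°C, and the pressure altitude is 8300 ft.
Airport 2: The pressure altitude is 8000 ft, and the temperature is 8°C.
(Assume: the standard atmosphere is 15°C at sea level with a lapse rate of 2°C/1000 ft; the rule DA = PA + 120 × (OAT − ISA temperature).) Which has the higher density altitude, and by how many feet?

Airport 1: ISA temp = -1.6°C, deviation +23.6°C, DA = 8300 + 120 × 23.6 = 11132 ft.
Airport 2: ISA temp = -1°C, deviation +9°C, DA = 8000 + 120 × 9 = 9080 ft.
Airport 1 is higher by 11132 − 9080 = 2052 ft.

Airport 1 by 2052 ft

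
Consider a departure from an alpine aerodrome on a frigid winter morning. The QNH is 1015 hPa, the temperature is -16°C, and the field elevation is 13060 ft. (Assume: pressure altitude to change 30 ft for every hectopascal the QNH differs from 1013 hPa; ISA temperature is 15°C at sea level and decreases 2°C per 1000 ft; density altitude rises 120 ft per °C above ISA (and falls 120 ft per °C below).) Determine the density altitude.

12400 ft

Pressure altitude = 13060 + (1013 − 1015) × 30 = 13060 + (-60) = 13000 ft.
ISA temperature at 13000 ft = 15 − 2 × (13000/1000) = -11°C.
ISA deviation = -16 − (-11) = -5°C.
Density altitude = 13000 + 120 × (-5) = 12400 ft.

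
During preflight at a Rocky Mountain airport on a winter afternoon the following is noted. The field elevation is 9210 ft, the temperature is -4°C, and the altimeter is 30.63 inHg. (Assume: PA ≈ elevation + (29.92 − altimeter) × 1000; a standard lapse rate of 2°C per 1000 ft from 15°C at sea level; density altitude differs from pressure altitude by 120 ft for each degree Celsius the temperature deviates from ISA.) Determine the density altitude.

Pressure altitude = 9210 + (29.92 − 30.63) × 1000 = 9210 + (-710) = 8500 ft.
ISA temperature at 8500 ft = 15 − 2 × (8500/1000) = -2°C.
ISA deviation = -4 − (-2) = -2°C.
Density altitude = 8500 + 120 × (-2) = 8260 ft.

8260 ft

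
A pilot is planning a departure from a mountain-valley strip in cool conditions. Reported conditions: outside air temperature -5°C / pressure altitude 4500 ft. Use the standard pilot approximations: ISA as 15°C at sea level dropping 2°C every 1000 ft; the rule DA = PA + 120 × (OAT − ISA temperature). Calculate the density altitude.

3180 ft

ISA temperature at 4500 ft = 15 − 2 × (4500/1000) = 6°C.
ISA deviation = -5 − 6 = -11°C.
Density altitude = 4500 + 120 × (-11) = 4500 + (-1320) = 3180 ft.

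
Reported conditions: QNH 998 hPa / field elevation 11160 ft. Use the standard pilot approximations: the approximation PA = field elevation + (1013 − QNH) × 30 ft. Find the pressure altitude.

11610 ft

Pressure correction = (1013 − 998) × 30 = +450 ft.
Pressure altitude = 11160 + (+450) = 11610 ft.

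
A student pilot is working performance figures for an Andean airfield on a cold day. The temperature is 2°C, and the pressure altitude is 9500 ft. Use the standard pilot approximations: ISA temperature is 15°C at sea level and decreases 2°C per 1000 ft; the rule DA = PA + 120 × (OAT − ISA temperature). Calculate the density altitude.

ISA temperature at 9500 ft = 15 − 2 × (9500/1000) = -4°C.
ISA deviation = 2 − (-4) = +6°C.
Density altitude = 9500 + 120 × (6) = 9500 + (+720) = 10220 ft.

10220 ft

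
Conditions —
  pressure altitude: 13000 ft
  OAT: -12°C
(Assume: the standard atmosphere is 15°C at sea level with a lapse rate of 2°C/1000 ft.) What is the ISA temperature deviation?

ISA-1°C

ISA temperature at 13000 ft = 15 − 2 × (13000/1000) = -11°C.
Deviation = OAT − ISA = -12 − (-11) = -1°C.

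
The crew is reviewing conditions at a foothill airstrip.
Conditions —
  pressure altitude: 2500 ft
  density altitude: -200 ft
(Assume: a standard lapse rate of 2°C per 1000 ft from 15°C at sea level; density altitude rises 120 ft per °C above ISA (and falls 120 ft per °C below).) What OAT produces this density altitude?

-12.5°C

Density altitude − pressure altitude = -200 − 2500 = -2700 ft.
At 120 ft/°C that is an ISA deviation of -2700/120 = -22.5°C.
ISA temperature at 2500 ft = 15 − 2 × (2500/1000) = 10°C.
OAT = ISA + deviation = 10 + (-22.5) = -12.5°C.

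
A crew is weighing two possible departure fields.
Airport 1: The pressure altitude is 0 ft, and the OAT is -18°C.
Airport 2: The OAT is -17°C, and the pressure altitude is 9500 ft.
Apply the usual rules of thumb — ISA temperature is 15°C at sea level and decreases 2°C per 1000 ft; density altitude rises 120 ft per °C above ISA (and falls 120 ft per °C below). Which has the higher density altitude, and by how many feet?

Airport 2 by 11900 ft

Airport 1: ISA temp = 15°C, deviation -33°C, DA = 0 + 120 × (-33) = -3960 ft.
Airport 2: ISA temp = -4°C, deviation -13°C, DA = 9500 + 120 × (-13) = 7940 ft.
Airport 2 is higher by 7940 − (-3960) = 11900 ft.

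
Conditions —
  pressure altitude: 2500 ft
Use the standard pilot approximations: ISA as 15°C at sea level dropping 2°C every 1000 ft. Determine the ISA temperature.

10°C

ISA temperature = 15 − 2 × (2500/1000) = 15 − 5 = 10°C.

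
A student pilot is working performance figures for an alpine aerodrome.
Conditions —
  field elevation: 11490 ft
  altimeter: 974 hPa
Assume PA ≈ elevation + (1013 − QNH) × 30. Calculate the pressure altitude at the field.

12660 ft

Pressure correction = (1013 − 974) × 30 = +1170 ft.
Pressure altitude = 11490 + (+1170) = 12660 ft.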